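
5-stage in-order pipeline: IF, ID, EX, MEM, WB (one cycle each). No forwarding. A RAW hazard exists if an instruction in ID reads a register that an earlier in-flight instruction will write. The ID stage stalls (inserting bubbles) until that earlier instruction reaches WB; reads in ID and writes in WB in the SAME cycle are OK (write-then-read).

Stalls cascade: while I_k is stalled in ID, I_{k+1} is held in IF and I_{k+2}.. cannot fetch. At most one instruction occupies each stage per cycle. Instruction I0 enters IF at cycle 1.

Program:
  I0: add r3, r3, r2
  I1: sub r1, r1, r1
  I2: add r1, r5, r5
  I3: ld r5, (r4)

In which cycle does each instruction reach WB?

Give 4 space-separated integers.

I0 add r3 <- r3,r2: IF@1 ID@2 stall=0 (-) EX@3 MEM@4 WB@5
I1 sub r1 <- r1,r1: IF@2 ID@3 stall=0 (-) EX@4 MEM@5 WB@6
I2 add r1 <- r5,r5: IF@3 ID@4 stall=0 (-) EX@5 MEM@6 WB@7
I3 ld r5 <- r4: IF@4 ID@5 stall=0 (-) EX@6 MEM@7 WB@8

Answer: 5 6 7 8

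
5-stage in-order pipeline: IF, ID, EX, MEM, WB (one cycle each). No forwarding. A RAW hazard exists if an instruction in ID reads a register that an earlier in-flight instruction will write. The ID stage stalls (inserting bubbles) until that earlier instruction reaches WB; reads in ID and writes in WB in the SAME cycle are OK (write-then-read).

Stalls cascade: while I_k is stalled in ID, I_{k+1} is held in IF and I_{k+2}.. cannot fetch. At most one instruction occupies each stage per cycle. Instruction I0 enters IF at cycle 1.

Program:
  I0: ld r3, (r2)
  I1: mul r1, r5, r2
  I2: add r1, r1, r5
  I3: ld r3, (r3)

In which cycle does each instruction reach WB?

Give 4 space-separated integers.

I0 ld r3 <- r2: IF@1 ID@2 stall=0 (-) EX@3 MEM@4 WB@5
I1 mul r1 <- r5,r2: IF@2 ID@3 stall=0 (-) EX@4 MEM@5 WB@6
I2 add r1 <- r1,r5: IF@3 ID@4 stall=2 (RAW on I1.r1 (WB@6)) EX@7 MEM@8 WB@9
I3 ld r3 <- r3: IF@4 ID@7 stall=0 (-) EX@8 MEM@9 WB@10

Answer: 5 6 9 10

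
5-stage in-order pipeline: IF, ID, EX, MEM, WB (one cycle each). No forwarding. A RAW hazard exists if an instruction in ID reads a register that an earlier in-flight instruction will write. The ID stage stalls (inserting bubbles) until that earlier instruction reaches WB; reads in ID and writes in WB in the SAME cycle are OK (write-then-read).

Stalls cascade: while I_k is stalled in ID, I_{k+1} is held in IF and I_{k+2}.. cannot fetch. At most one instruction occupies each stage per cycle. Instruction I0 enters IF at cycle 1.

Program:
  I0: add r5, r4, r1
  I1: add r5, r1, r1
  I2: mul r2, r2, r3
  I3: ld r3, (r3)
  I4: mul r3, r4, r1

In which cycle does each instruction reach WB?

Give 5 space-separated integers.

I0 add r5 <- r4,r1: IF@1 ID@2 stall=0 (-) EX@3 MEM@4 WB@5
I1 add r5 <- r1,r1: IF@2 ID@3 stall=0 (-) EX@4 MEM@5 WB@6
I2 mul r2 <- r2,r3: IF@3 ID@4 stall=0 (-) EX@5 MEM@6 WB@7
I3 ld r3 <- r3: IF@4 ID@5 stall=0 (-) EX@6 MEM@7 WB@8
I4 mul r3 <- r4,r1: IF@5 ID@6 stall=0 (-) EX@7 MEM@8 WB@9

Answer: 5 6 7 8 9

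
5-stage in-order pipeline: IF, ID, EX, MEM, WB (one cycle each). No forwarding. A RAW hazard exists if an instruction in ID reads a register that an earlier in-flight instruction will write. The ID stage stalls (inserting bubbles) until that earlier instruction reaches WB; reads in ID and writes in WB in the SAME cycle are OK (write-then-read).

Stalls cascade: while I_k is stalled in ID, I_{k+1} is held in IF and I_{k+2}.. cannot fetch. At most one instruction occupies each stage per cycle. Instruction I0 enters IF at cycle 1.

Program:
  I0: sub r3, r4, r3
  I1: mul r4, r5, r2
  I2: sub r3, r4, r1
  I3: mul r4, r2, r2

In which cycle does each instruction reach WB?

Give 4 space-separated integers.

Answer: 5 6 9 10

Derivation:
I0 sub r3 <- r4,r3: IF@1 ID@2 stall=0 (-) EX@3 MEM@4 WB@5
I1 mul r4 <- r5,r2: IF@2 ID@3 stall=0 (-) EX@4 MEM@5 WB@6
I2 sub r3 <- r4,r1: IF@3 ID@4 stall=2 (RAW on I1.r4 (WB@6)) EX@7 MEM@8 WB@9
I3 mul r4 <- r2,r2: IF@4 ID@7 stall=0 (-) EX@8 MEM@9 WB@10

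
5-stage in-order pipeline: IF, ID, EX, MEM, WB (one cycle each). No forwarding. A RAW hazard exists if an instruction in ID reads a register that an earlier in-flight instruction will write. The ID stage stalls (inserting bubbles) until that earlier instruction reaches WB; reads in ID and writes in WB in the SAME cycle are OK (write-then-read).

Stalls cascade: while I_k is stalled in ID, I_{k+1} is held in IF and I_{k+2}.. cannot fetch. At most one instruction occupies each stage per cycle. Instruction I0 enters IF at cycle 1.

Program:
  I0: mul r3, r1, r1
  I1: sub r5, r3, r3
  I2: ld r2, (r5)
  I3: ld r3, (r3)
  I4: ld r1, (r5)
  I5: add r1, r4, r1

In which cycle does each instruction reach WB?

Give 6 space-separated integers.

I0 mul r3 <- r1,r1: IF@1 ID@2 stall=0 (-) EX@3 MEM@4 WB@5
I1 sub r5 <- r3,r3: IF@2 ID@3 stall=2 (RAW on I0.r3 (WB@5)) EX@6 MEM@7 WB@8
I2 ld r2 <- r5: IF@3 ID@6 stall=2 (RAW on I1.r5 (WB@8)) EX@9 MEM@10 WB@11
I3 ld r3 <- r3: IF@6 ID@9 stall=0 (-) EX@10 MEM@11 WB@12
I4 ld r1 <- r5: IF@9 ID@10 stall=0 (-) EX@11 MEM@12 WB@13
I5 add r1 <- r4,r1: IF@10 ID@11 stall=2 (RAW on I4.r1 (WB@13)) EX@14 MEM@15 WB@16

Answer: 5 8 11 12 13 16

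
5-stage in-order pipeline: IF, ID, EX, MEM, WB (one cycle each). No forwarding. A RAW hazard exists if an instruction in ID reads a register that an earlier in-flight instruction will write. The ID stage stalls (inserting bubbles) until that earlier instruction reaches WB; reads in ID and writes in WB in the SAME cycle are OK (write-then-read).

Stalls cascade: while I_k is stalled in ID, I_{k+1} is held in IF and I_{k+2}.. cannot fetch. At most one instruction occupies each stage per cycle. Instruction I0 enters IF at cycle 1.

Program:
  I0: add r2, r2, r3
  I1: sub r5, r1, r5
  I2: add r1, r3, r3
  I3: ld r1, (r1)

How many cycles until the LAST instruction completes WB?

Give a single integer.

I0 add r2 <- r2,r3: IF@1 ID@2 stall=0 (-) EX@3 MEM@4 WB@5
I1 sub r5 <- r1,r5: IF@2 ID@3 stall=0 (-) EX@4 MEM@5 WB@6
I2 add r1 <- r3,r3: IF@3 ID@4 stall=0 (-) EX@5 MEM@6 WB@7
I3 ld r1 <- r1: IF@4 ID@5 stall=2 (RAW on I2.r1 (WB@7)) EX@8 MEM@9 WB@10

Answer: 10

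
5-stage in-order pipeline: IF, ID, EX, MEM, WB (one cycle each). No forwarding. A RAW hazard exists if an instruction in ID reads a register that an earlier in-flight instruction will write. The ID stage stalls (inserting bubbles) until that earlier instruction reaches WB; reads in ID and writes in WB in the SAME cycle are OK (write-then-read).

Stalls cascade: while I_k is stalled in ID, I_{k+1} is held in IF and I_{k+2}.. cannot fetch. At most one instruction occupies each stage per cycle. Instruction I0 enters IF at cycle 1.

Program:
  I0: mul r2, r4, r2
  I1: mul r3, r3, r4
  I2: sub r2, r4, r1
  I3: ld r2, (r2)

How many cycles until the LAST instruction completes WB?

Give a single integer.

I0 mul r2 <- r4,r2: IF@1 ID@2 stall=0 (-) EX@3 MEM@4 WB@5
I1 mul r3 <- r3,r4: IF@2 ID@3 stall=0 (-) EX@4 MEM@5 WB@6
I2 sub r2 <- r4,r1: IF@3 ID@4 stall=0 (-) EX@5 MEM@6 WB@7
I3 ld r2 <- r2: IF@4 ID@5 stall=2 (RAW on I2.r2 (WB@7)) EX@8 MEM@9 WB@10

Answer: 10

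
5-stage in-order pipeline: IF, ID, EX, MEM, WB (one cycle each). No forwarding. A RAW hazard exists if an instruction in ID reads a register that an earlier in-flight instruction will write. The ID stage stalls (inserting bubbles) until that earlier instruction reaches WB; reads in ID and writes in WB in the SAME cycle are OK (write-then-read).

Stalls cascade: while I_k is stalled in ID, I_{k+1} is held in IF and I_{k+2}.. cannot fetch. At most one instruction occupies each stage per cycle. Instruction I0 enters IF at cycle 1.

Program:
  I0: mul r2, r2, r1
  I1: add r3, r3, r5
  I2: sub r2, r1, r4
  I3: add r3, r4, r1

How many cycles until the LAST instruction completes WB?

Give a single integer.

I0 mul r2 <- r2,r1: IF@1 ID@2 stall=0 (-) EX@3 MEM@4 WB@5
I1 add r3 <- r3,r5: IF@2 ID@3 stall=0 (-) EX@4 MEM@5 WB@6
I2 sub r2 <- r1,r4: IF@3 ID@4 stall=0 (-) EX@5 MEM@6 WB@7
I3 add r3 <- r4,r1: IF@4 ID@5 stall=0 (-) EX@6 MEM@7 WB@8

Answer: 8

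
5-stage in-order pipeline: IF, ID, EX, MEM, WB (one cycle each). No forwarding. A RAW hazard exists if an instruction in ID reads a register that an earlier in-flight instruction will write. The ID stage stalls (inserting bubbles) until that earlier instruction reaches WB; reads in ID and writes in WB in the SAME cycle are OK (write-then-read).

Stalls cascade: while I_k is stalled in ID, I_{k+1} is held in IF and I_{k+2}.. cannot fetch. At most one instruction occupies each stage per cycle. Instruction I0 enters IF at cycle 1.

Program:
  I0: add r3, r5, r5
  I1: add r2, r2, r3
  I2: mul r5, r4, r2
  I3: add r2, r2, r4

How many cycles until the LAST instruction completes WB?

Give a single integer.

I0 add r3 <- r5,r5: IF@1 ID@2 stall=0 (-) EX@3 MEM@4 WB@5
I1 add r2 <- r2,r3: IF@2 ID@3 stall=2 (RAW on I0.r3 (WB@5)) EX@6 MEM@7 WB@8
I2 mul r5 <- r4,r2: IF@3 ID@6 stall=2 (RAW on I1.r2 (WB@8)) EX@9 MEM@10 WB@11
I3 add r2 <- r2,r4: IF@6 ID@9 stall=0 (-) EX@10 MEM@11 WB@12

Answer: 12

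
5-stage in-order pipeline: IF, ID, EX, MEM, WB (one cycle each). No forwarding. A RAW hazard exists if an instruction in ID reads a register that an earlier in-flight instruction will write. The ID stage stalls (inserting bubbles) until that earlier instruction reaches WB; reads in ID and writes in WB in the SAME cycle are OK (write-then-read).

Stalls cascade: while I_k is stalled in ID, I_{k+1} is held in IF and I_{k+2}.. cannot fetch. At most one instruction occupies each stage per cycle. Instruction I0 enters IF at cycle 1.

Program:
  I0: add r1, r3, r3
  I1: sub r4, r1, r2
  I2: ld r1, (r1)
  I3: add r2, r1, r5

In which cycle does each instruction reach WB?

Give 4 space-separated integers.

I0 add r1 <- r3,r3: IF@1 ID@2 stall=0 (-) EX@3 MEM@4 WB@5
I1 sub r4 <- r1,r2: IF@2 ID@3 stall=2 (RAW on I0.r1 (WB@5)) EX@6 MEM@7 WB@8
I2 ld r1 <- r1: IF@3 ID@6 stall=0 (-) EX@7 MEM@8 WB@9
I3 add r2 <- r1,r5: IF@6 ID@7 stall=2 (RAW on I2.r1 (WB@9)) EX@10 MEM@11 WB@12

Answer: 5 8 9 12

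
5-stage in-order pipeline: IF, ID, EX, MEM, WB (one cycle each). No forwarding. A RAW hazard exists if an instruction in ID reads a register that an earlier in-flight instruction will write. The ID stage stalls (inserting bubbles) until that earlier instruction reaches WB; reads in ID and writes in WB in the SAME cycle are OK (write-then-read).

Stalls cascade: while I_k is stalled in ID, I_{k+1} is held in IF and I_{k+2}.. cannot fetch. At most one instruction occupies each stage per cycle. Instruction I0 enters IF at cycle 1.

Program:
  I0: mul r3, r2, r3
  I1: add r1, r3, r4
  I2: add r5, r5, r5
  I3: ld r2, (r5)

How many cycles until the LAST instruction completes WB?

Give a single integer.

Answer: 12

Derivation:
I0 mul r3 <- r2,r3: IF@1 ID@2 stall=0 (-) EX@3 MEM@4 WB@5
I1 add r1 <- r3,r4: IF@2 ID@3 stall=2 (RAW on I0.r3 (WB@5)) EX@6 MEM@7 WB@8
I2 add r5 <- r5,r5: IF@3 ID@6 stall=0 (-) EX@7 MEM@8 WB@9
I3 ld r2 <- r5: IF@6 ID@7 stall=2 (RAW on I2.r5 (WB@9)) EX@10 MEM@11 WB@12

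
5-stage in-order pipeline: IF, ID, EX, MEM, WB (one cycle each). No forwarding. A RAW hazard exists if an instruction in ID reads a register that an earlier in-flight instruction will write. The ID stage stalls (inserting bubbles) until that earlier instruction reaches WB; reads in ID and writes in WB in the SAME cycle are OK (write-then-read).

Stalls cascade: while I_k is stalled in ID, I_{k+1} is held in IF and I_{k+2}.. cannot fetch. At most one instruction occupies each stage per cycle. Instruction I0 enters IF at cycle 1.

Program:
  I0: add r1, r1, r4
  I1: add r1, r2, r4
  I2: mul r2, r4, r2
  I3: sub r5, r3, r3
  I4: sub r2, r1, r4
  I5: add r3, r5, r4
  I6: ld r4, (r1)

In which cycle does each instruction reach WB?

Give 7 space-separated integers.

I0 add r1 <- r1,r4: IF@1 ID@2 stall=0 (-) EX@3 MEM@4 WB@5
I1 add r1 <- r2,r4: IF@2 ID@3 stall=0 (-) EX@4 MEM@5 WB@6
I2 mul r2 <- r4,r2: IF@3 ID@4 stall=0 (-) EX@5 MEM@6 WB@7
I3 sub r5 <- r3,r3: IF@4 ID@5 stall=0 (-) EX@6 MEM@7 WB@8
I4 sub r2 <- r1,r4: IF@5 ID@6 stall=0 (-) EX@7 MEM@8 WB@9
I5 add r3 <- r5,r4: IF@6 ID@7 stall=1 (RAW on I3.r5 (WB@8)) EX@9 MEM@10 WB@11
I6 ld r4 <- r1: IF@7 ID@9 stall=0 (-) EX@10 MEM@11 WB@12

Answer: 5 6 7 8 9 11 12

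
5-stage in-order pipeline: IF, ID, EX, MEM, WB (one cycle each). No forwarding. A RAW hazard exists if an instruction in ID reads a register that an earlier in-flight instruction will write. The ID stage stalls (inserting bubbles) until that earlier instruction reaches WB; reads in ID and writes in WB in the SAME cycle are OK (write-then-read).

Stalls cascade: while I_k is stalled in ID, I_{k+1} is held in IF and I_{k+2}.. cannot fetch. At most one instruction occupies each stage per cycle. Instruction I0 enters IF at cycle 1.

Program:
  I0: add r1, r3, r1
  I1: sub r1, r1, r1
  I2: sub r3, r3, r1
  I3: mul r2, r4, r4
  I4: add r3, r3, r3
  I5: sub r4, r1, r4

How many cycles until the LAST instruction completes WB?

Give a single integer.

I0 add r1 <- r3,r1: IF@1 ID@2 stall=0 (-) EX@3 MEM@4 WB@5
I1 sub r1 <- r1,r1: IF@2 ID@3 stall=2 (RAW on I0.r1 (WB@5)) EX@6 MEM@7 WB@8
I2 sub r3 <- r3,r1: IF@3 ID@6 stall=2 (RAW on I1.r1 (WB@8)) EX@9 MEM@10 WB@11
I3 mul r2 <- r4,r4: IF@6 ID@9 stall=0 (-) EX@10 MEM@11 WB@12
I4 add r3 <- r3,r3: IF@9 ID@10 stall=1 (RAW on I2.r3 (WB@11)) EX@12 MEM@13 WB@14
I5 sub r4 <- r1,r4: IF@10 ID@12 stall=0 (-) EX@13 MEM@14 WB@15

Answer: 15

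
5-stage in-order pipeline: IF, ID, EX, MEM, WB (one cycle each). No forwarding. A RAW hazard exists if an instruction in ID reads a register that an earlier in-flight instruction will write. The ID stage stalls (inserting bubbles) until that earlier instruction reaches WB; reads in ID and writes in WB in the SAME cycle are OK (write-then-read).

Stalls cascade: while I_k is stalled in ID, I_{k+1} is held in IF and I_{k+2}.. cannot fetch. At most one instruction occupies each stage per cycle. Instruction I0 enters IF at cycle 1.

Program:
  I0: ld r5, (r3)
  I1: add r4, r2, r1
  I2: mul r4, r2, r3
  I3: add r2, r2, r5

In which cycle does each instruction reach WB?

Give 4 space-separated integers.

I0 ld r5 <- r3: IF@1 ID@2 stall=0 (-) EX@3 MEM@4 WB@5
I1 add r4 <- r2,r1: IF@2 ID@3 stall=0 (-) EX@4 MEM@5 WB@6
I2 mul r4 <- r2,r3: IF@3 ID@4 stall=0 (-) EX@5 MEM@6 WB@7
I3 add r2 <- r2,r5: IF@4 ID@5 stall=0 (-) EX@6 MEM@7 WB@8

Answer: 5 6 7 8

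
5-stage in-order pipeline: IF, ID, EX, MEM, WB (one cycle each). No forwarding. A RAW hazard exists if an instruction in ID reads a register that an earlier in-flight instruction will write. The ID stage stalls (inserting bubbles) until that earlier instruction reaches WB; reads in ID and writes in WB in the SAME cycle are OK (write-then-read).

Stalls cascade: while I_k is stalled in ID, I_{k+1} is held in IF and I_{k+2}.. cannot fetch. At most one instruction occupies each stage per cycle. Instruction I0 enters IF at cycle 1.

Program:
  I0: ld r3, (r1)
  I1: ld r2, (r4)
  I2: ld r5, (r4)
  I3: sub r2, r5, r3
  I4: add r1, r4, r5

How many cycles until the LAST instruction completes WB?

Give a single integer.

I0 ld r3 <- r1: IF@1 ID@2 stall=0 (-) EX@3 MEM@4 WB@5
I1 ld r2 <- r4: IF@2 ID@3 stall=0 (-) EX@4 MEM@5 WB@6
I2 ld r5 <- r4: IF@3 ID@4 stall=0 (-) EX@5 MEM@6 WB@7
I3 sub r2 <- r5,r3: IF@4 ID@5 stall=2 (RAW on I2.r5 (WB@7)) EX@8 MEM@9 WB@10
I4 add r1 <- r4,r5: IF@5 ID@8 stall=0 (-) EX@9 MEM@10 WB@11

Answer: 11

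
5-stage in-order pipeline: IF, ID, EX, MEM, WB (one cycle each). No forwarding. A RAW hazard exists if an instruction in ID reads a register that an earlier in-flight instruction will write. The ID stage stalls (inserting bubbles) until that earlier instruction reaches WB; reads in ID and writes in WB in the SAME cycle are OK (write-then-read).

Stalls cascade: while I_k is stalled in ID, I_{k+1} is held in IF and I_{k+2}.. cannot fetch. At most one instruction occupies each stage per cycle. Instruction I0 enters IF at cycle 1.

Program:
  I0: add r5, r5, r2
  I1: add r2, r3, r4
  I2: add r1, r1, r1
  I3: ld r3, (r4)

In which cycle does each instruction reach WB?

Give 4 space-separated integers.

Answer: 5 6 7 8

Derivation:
I0 add r5 <- r5,r2: IF@1 ID@2 stall=0 (-) EX@3 MEM@4 WB@5
I1 add r2 <- r3,r4: IF@2 ID@3 stall=0 (-) EX@4 MEM@5 WB@6
I2 add r1 <- r1,r1: IF@3 ID@4 stall=0 (-) EX@5 MEM@6 WB@7
I3 ld r3 <- r4: IF@4 ID@5 stall=0 (-) EX@6 MEM@7 WB@8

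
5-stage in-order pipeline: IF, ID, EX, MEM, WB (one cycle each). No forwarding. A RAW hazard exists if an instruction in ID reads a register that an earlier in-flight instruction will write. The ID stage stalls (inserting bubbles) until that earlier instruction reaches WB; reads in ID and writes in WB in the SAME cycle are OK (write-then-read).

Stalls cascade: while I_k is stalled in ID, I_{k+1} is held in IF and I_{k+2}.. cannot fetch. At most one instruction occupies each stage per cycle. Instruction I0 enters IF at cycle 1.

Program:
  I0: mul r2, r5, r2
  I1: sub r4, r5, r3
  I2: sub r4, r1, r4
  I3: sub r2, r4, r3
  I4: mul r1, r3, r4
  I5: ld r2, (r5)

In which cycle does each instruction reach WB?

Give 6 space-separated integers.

Answer: 5 6 9 12 13 14

Derivation:
I0 mul r2 <- r5,r2: IF@1 ID@2 stall=0 (-) EX@3 MEM@4 WB@5
I1 sub r4 <- r5,r3: IF@2 ID@3 stall=0 (-) EX@4 MEM@5 WB@6
I2 sub r4 <- r1,r4: IF@3 ID@4 stall=2 (RAW on I1.r4 (WB@6)) EX@7 MEM@8 WB@9
I3 sub r2 <- r4,r3: IF@4 ID@7 stall=2 (RAW on I2.r4 (WB@9)) EX@10 MEM@11 WB@12
I4 mul r1 <- r3,r4: IF@7 ID@10 stall=0 (-) EX@11 MEM@12 WB@13
I5 ld r2 <- r5: IF@10 ID@11 stall=0 (-) EX@12 MEM@13 WB@14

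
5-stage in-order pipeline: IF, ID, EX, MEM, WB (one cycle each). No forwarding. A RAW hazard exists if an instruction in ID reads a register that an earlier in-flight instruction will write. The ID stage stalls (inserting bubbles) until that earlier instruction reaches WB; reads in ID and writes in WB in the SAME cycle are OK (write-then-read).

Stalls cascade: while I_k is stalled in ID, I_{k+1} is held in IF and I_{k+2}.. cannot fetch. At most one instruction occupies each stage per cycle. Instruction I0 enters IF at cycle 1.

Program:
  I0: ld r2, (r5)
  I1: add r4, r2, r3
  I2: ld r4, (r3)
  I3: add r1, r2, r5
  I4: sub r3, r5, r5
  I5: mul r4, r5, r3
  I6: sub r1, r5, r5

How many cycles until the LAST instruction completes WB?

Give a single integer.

I0 ld r2 <- r5: IF@1 ID@2 stall=0 (-) EX@3 MEM@4 WB@5
I1 add r4 <- r2,r3: IF@2 ID@3 stall=2 (RAW on I0.r2 (WB@5)) EX@6 MEM@7 WB@8
I2 ld r4 <- r3: IF@3 ID@6 stall=0 (-) EX@7 MEM@8 WB@9
I3 add r1 <- r2,r5: IF@6 ID@7 stall=0 (-) EX@8 MEM@9 WB@10
I4 sub r3 <- r5,r5: IF@7 ID@8 stall=0 (-) EX@9 MEM@10 WB@11
I5 mul r4 <- r5,r3: IF@8 ID@9 stall=2 (RAW on I4.r3 (WB@11)) EX@12 MEM@13 WB@14
I6 sub r1 <- r5,r5: IF@9 ID@12 stall=0 (-) EX@13 MEM@14 WB@15

Answer: 15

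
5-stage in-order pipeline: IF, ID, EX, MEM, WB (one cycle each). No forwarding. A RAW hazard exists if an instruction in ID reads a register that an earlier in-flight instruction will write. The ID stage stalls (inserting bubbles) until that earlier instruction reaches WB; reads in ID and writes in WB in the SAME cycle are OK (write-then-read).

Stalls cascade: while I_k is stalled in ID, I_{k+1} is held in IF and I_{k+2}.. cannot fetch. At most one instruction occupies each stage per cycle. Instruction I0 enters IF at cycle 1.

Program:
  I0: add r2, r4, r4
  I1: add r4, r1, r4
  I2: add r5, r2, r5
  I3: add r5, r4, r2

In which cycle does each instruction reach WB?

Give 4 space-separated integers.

Answer: 5 6 8 9

Derivation:
I0 add r2 <- r4,r4: IF@1 ID@2 stall=0 (-) EX@3 MEM@4 WB@5
I1 add r4 <- r1,r4: IF@2 ID@3 stall=0 (-) EX@4 MEM@5 WB@6
I2 add r5 <- r2,r5: IF@3 ID@4 stall=1 (RAW on I0.r2 (WB@5)) EX@6 MEM@7 WB@8
I3 add r5 <- r4,r2: IF@4 ID@6 stall=0 (-) EX@7 MEM@8 WB@9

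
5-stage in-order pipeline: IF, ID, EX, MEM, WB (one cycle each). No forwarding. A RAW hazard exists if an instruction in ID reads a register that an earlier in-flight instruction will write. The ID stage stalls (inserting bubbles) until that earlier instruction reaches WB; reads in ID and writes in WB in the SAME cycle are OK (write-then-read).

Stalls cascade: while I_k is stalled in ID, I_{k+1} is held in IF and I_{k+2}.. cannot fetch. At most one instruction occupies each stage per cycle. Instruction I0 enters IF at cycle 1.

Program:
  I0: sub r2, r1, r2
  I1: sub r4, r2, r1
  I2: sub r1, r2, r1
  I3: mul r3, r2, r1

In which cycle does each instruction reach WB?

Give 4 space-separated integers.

I0 sub r2 <- r1,r2: IF@1 ID@2 stall=0 (-) EX@3 MEM@4 WB@5
I1 sub r4 <- r2,r1: IF@2 ID@3 stall=2 (RAW on I0.r2 (WB@5)) EX@6 MEM@7 WB@8
I2 sub r1 <- r2,r1: IF@3 ID@6 stall=0 (-) EX@7 MEM@8 WB@9
I3 mul r3 <- r2,r1: IF@6 ID@7 stall=2 (RAW on I2.r1 (WB@9)) EX@10 MEM@11 WB@12

Answer: 5 8 9 12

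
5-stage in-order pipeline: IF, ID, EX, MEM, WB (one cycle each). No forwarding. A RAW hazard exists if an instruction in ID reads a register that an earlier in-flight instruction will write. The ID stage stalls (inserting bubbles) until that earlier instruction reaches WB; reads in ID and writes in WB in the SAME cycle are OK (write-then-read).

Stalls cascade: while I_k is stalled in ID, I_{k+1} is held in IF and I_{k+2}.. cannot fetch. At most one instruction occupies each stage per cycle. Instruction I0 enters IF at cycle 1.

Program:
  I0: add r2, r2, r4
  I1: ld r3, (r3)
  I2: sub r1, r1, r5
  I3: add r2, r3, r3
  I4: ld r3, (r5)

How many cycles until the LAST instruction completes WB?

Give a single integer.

Answer: 10

Derivation:
I0 add r2 <- r2,r4: IF@1 ID@2 stall=0 (-) EX@3 MEM@4 WB@5
I1 ld r3 <- r3: IF@2 ID@3 stall=0 (-) EX@4 MEM@5 WB@6
I2 sub r1 <- r1,r5: IF@3 ID@4 stall=0 (-) EX@5 MEM@6 WB@7
I3 add r2 <- r3,r3: IF@4 ID@5 stall=1 (RAW on I1.r3 (WB@6)) EX@7 MEM@8 WB@9
I4 ld r3 <- r5: IF@5 ID@7 stall=0 (-) EX@8 MEM@9 WB@10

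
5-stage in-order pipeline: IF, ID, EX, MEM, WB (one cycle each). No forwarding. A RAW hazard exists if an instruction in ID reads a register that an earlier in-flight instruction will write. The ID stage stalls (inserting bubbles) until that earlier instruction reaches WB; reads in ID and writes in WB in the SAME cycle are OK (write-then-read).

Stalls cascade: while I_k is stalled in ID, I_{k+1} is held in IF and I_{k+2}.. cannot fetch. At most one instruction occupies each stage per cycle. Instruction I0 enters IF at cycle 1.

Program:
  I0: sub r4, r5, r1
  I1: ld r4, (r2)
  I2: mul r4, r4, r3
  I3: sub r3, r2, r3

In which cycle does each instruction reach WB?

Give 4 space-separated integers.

Answer: 5 6 9 10

Derivation:
I0 sub r4 <- r5,r1: IF@1 ID@2 stall=0 (-) EX@3 MEM@4 WB@5
I1 ld r4 <- r2: IF@2 ID@3 stall=0 (-) EX@4 MEM@5 WB@6
I2 mul r4 <- r4,r3: IF@3 ID@4 stall=2 (RAW on I1.r4 (WB@6)) EX@7 MEM@8 WB@9
I3 sub r3 <- r2,r3: IF@4 ID@7 stall=0 (-) EX@8 MEM@9 WB@10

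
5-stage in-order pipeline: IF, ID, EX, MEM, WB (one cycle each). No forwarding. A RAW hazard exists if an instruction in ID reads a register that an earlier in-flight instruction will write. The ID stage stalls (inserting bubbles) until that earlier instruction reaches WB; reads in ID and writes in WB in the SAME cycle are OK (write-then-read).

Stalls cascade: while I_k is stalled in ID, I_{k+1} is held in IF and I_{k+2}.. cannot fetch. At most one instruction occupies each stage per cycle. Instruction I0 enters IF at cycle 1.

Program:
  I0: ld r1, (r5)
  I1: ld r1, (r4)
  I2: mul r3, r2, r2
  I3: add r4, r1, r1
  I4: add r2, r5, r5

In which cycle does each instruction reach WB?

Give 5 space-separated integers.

I0 ld r1 <- r5: IF@1 ID@2 stall=0 (-) EX@3 MEM@4 WB@5
I1 ld r1 <- r4: IF@2 ID@3 stall=0 (-) EX@4 MEM@5 WB@6
I2 mul r3 <- r2,r2: IF@3 ID@4 stall=0 (-) EX@5 MEM@6 WB@7
I3 add r4 <- r1,r1: IF@4 ID@5 stall=1 (RAW on I1.r1 (WB@6)) EX@7 MEM@8 WB@9
I4 add r2 <- r5,r5: IF@5 ID@7 stall=0 (-) EX@8 MEM@9 WB@10

Answer: 5 6 7 9 10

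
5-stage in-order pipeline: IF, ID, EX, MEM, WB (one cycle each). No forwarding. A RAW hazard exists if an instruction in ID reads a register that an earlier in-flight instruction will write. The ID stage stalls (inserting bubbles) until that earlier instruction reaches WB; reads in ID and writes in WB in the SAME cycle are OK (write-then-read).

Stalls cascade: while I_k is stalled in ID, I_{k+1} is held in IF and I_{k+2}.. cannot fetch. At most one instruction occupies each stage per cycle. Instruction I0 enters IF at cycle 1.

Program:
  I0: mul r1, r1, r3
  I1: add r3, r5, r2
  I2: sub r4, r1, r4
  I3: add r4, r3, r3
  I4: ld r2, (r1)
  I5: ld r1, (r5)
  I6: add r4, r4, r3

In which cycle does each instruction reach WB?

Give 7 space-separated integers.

I0 mul r1 <- r1,r3: IF@1 ID@2 stall=0 (-) EX@3 MEM@4 WB@5
I1 add r3 <- r5,r2: IF@2 ID@3 stall=0 (-) EX@4 MEM@5 WB@6
I2 sub r4 <- r1,r4: IF@3 ID@4 stall=1 (RAW on I0.r1 (WB@5)) EX@6 MEM@7 WB@8
I3 add r4 <- r3,r3: IF@4 ID@6 stall=0 (-) EX@7 MEM@8 WB@9
I4 ld r2 <- r1: IF@6 ID@7 stall=0 (-) EX@8 MEM@9 WB@10
I5 ld r1 <- r5: IF@7 ID@8 stall=0 (-) EX@9 MEM@10 WB@11
I6 add r4 <- r4,r3: IF@8 ID@9 stall=0 (-) EX@10 MEM@11 WB@12

Answer: 5 6 8 9 10 11 12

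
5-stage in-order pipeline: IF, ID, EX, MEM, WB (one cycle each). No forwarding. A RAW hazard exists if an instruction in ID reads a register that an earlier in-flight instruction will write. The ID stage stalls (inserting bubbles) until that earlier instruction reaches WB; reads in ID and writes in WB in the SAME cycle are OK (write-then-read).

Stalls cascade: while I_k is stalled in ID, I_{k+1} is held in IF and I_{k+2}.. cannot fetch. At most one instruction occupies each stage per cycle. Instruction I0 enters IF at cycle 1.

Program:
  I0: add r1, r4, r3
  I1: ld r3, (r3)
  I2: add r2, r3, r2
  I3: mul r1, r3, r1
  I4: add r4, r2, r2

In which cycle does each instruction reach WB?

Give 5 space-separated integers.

Answer: 5 6 9 10 12

Derivation:
I0 add r1 <- r4,r3: IF@1 ID@2 stall=0 (-) EX@3 MEM@4 WB@5
I1 ld r3 <- r3: IF@2 ID@3 stall=0 (-) EX@4 MEM@5 WB@6
I2 add r2 <- r3,r2: IF@3 ID@4 stall=2 (RAW on I1.r3 (WB@6)) EX@7 MEM@8 WB@9
I3 mul r1 <- r3,r1: IF@4 ID@7 stall=0 (-) EX@8 MEM@9 WB@10
I4 add r4 <- r2,r2: IF@7 ID@8 stall=1 (RAW on I2.r2 (WB@9)) EX@10 MEM@11 WB@12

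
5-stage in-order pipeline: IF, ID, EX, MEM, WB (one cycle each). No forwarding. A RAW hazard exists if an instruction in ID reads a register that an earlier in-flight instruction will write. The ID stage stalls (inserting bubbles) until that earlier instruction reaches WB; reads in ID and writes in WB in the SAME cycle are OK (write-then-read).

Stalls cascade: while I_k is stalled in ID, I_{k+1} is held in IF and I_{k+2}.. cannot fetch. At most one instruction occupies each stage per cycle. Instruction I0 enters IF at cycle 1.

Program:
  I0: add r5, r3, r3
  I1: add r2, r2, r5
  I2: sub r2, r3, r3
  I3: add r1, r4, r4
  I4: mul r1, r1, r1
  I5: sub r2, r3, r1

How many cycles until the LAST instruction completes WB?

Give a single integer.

I0 add r5 <- r3,r3: IF@1 ID@2 stall=0 (-) EX@3 MEM@4 WB@5
I1 add r2 <- r2,r5: IF@2 ID@3 stall=2 (RAW on I0.r5 (WB@5)) EX@6 MEM@7 WB@8
I2 sub r2 <- r3,r3: IF@3 ID@6 stall=0 (-) EX@7 MEM@8 WB@9
I3 add r1 <- r4,r4: IF@6 ID@7 stall=0 (-) EX@8 MEM@9 WB@10
I4 mul r1 <- r1,r1: IF@7 ID@8 stall=2 (RAW on I3.r1 (WB@10)) EX@11 MEM@12 WB@13
I5 sub r2 <- r3,r1: IF@8 ID@11 stall=2 (RAW on I4.r1 (WB@13)) EX@14 MEM@15 WB@16

Answer: 16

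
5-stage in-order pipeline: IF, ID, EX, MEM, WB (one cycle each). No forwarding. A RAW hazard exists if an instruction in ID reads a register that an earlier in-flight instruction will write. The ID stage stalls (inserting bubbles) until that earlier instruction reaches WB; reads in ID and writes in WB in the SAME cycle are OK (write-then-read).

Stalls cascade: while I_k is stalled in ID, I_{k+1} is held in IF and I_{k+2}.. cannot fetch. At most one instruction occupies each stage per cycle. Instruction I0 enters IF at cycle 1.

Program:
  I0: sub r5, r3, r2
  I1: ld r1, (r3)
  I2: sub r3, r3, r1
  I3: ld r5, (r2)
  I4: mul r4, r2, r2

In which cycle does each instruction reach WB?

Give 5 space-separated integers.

Answer: 5 6 9 10 11

Derivation:
I0 sub r5 <- r3,r2: IF@1 ID@2 stall=0 (-) EX@3 MEM@4 WB@5
I1 ld r1 <- r3: IF@2 ID@3 stall=0 (-) EX@4 MEM@5 WB@6
I2 sub r3 <- r3,r1: IF@3 ID@4 stall=2 (RAW on I1.r1 (WB@6)) EX@7 MEM@8 WB@9
I3 ld r5 <- r2: IF@4 ID@7 stall=0 (-) EX@8 MEM@9 WB@10
I4 mul r4 <- r2,r2: IF@7 ID@8 stall=0 (-) EX@9 MEM@10 WB@11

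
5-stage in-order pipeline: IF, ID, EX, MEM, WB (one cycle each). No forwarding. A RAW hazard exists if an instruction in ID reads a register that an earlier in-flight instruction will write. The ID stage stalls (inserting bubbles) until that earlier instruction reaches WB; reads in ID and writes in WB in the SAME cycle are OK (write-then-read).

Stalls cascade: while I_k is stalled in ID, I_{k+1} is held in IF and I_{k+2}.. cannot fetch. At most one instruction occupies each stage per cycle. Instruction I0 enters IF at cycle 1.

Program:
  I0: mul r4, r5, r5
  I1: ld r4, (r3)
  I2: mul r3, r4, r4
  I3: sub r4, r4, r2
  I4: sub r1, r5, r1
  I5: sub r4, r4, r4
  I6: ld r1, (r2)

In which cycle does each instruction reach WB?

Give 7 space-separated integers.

Answer: 5 6 9 10 11 13 14

Derivation:
I0 mul r4 <- r5,r5: IF@1 ID@2 stall=0 (-) EX@3 MEM@4 WB@5
I1 ld r4 <- r3: IF@2 ID@3 stall=0 (-) EX@4 MEM@5 WB@6
I2 mul r3 <- r4,r4: IF@3 ID@4 stall=2 (RAW on I1.r4 (WB@6)) EX@7 MEM@8 WB@9
I3 sub r4 <- r4,r2: IF@4 ID@7 stall=0 (-) EX@8 MEM@9 WB@10
I4 sub r1 <- r5,r1: IF@7 ID@8 stall=0 (-) EX@9 MEM@10 WB@11
I5 sub r4 <- r4,r4: IF@8 ID@9 stall=1 (RAW on I3.r4 (WB@10)) EX@11 MEM@12 WB@13
I6 ld r1 <- r2: IF@9 ID@11 stall=0 (-) EX@12 MEM@13 WB@14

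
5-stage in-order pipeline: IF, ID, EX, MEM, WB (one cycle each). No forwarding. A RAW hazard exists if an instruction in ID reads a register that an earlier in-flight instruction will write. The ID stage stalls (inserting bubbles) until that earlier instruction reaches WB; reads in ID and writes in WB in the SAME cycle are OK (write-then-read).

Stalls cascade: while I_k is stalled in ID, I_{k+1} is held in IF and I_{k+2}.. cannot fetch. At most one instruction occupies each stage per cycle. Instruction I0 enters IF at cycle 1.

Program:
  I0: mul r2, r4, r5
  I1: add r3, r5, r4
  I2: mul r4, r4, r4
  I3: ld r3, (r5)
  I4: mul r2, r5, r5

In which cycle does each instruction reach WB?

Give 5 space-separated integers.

Answer: 5 6 7 8 9

Derivation:
I0 mul r2 <- r4,r5: IF@1 ID@2 stall=0 (-) EX@3 MEM@4 WB@5
I1 add r3 <- r5,r4: IF@2 ID@3 stall=0 (-) EX@4 MEM@5 WB@6
I2 mul r4 <- r4,r4: IF@3 ID@4 stall=0 (-) EX@5 MEM@6 WB@7
I3 ld r3 <- r5: IF@4 ID@5 stall=0 (-) EX@6 MEM@7 WB@8
I4 mul r2 <- r5,r5: IF@5 ID@6 stall=0 (-) EX@7 MEM@8 WB@9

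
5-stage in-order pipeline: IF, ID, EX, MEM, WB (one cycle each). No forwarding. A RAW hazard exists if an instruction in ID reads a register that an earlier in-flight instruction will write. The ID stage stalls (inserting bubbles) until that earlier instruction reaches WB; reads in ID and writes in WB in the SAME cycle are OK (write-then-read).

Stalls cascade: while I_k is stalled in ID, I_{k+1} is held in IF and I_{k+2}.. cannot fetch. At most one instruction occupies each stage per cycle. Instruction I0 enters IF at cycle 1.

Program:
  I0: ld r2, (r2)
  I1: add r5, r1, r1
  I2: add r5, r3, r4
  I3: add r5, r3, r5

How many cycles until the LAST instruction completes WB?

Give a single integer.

Answer: 10

Derivation:
I0 ld r2 <- r2: IF@1 ID@2 stall=0 (-) EX@3 MEM@4 WB@5
I1 add r5 <- r1,r1: IF@2 ID@3 stall=0 (-) EX@4 MEM@5 WB@6
I2 add r5 <- r3,r4: IF@3 ID@4 stall=0 (-) EX@5 MEM@6 WB@7
I3 add r5 <- r3,r5: IF@4 ID@5 stall=2 (RAW on I2.r5 (WB@7)) EX@8 MEM@9 WB@10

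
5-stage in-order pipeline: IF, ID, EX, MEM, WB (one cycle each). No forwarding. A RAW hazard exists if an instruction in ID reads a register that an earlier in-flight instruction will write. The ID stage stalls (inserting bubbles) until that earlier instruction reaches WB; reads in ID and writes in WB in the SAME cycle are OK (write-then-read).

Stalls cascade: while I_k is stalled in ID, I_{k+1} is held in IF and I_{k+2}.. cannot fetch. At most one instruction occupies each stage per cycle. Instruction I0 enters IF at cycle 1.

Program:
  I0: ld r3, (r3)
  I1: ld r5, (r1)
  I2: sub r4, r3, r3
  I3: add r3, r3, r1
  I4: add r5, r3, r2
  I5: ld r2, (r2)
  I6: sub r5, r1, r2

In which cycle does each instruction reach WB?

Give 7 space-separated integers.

Answer: 5 6 8 9 12 13 16

Derivation:
I0 ld r3 <- r3: IF@1 ID@2 stall=0 (-) EX@3 MEM@4 WB@5
I1 ld r5 <- r1: IF@2 ID@3 stall=0 (-) EX@4 MEM@5 WB@6
I2 sub r4 <- r3,r3: IF@3 ID@4 stall=1 (RAW on I0.r3 (WB@5)) EX@6 MEM@7 WB@8
I3 add r3 <- r3,r1: IF@4 ID@6 stall=0 (-) EX@7 MEM@8 WB@9
I4 add r5 <- r3,r2: IF@6 ID@7 stall=2 (RAW on I3.r3 (WB@9)) EX@10 MEM@11 WB@12
I5 ld r2 <- r2: IF@7 ID@10 stall=0 (-) EX@11 MEM@12 WB@13
I6 sub r5 <- r1,r2: IF@10 ID@11 stall=2 (RAW on I5.r2 (WB@13)) EX@14 MEM@15 WB@16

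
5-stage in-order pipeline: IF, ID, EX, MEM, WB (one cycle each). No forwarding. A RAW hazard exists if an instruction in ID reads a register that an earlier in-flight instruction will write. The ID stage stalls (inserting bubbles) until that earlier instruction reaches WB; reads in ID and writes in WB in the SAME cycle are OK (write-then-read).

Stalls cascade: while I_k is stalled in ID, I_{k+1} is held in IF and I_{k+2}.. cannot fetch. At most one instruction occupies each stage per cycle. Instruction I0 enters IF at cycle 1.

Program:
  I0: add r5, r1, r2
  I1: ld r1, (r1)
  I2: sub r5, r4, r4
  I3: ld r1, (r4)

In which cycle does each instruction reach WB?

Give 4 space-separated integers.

Answer: 5 6 7 8

Derivation:
I0 add r5 <- r1,r2: IF@1 ID@2 stall=0 (-) EX@3 MEM@4 WB@5
I1 ld r1 <- r1: IF@2 ID@3 stall=0 (-) EX@4 MEM@5 WB@6
I2 sub r5 <- r4,r4: IF@3 ID@4 stall=0 (-) EX@5 MEM@6 WB@7
I3 ld r1 <- r4: IF@4 ID@5 stall=0 (-) EX@6 MEM@7 WB@8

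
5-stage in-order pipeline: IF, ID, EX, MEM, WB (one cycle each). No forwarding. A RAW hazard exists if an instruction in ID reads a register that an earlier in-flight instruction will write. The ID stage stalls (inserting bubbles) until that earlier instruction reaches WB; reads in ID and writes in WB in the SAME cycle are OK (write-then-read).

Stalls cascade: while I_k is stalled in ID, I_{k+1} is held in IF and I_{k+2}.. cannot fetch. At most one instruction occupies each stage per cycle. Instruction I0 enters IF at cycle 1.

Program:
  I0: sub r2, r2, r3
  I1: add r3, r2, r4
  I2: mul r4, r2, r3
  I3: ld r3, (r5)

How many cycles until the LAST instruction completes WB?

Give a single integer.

Answer: 12

Derivation:
I0 sub r2 <- r2,r3: IF@1 ID@2 stall=0 (-) EX@3 MEM@4 WB@5
I1 add r3 <- r2,r4: IF@2 ID@3 stall=2 (RAW on I0.r2 (WB@5)) EX@6 MEM@7 WB@8
I2 mul r4 <- r2,r3: IF@3 ID@6 stall=2 (RAW on I1.r3 (WB@8)) EX@9 MEM@10 WB@11
I3 ld r3 <- r5: IF@6 ID@9 stall=0 (-) EX@10 MEM@11 WB@12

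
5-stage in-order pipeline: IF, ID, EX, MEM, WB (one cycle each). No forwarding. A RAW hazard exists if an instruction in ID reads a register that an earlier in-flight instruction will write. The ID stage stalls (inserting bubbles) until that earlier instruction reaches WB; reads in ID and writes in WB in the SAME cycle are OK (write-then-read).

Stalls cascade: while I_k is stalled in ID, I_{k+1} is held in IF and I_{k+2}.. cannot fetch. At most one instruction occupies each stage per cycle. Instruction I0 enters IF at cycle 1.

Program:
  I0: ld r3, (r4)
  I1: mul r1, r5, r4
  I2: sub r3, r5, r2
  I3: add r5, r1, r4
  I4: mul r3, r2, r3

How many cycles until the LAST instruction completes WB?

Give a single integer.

Answer: 10

Derivation:
I0 ld r3 <- r4: IF@1 ID@2 stall=0 (-) EX@3 MEM@4 WB@5
I1 mul r1 <- r5,r4: IF@2 ID@3 stall=0 (-) EX@4 MEM@5 WB@6
I2 sub r3 <- r5,r2: IF@3 ID@4 stall=0 (-) EX@5 MEM@6 WB@7
I3 add r5 <- r1,r4: IF@4 ID@5 stall=1 (RAW on I1.r1 (WB@6)) EX@7 MEM@8 WB@9
I4 mul r3 <- r2,r3: IF@5 ID@7 stall=0 (-) EX@8 MEM@9 WB@10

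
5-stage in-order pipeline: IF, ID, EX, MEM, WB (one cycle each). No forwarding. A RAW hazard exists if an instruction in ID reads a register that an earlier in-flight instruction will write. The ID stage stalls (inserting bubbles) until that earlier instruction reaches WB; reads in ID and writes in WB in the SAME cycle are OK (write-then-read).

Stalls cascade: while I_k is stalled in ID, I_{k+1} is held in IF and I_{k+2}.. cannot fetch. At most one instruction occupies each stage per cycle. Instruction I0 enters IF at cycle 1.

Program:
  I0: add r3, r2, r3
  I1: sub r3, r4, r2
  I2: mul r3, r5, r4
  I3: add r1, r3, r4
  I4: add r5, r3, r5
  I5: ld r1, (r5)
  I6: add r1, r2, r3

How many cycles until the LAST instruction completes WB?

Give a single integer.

Answer: 15

Derivation:
I0 add r3 <- r2,r3: IF@1 ID@2 stall=0 (-) EX@3 MEM@4 WB@5
I1 sub r3 <- r4,r2: IF@2 ID@3 stall=0 (-) EX@4 MEM@5 WB@6
I2 mul r3 <- r5,r4: IF@3 ID@4 stall=0 (-) EX@5 MEM@6 WB@7
I3 add r1 <- r3,r4: IF@4 ID@5 stall=2 (RAW on I2.r3 (WB@7)) EX@8 MEM@9 WB@10
I4 add r5 <- r3,r5: IF@5 ID@8 stall=0 (-) EX@9 MEM@10 WB@11
I5 ld r1 <- r5: IF@8 ID@9 stall=2 (RAW on I4.r5 (WB@11)) EX@12 MEM@13 WB@14
I6 add r1 <- r2,r3: IF@9 ID@12 stall=0 (-) EX@13 MEM@14 WB@15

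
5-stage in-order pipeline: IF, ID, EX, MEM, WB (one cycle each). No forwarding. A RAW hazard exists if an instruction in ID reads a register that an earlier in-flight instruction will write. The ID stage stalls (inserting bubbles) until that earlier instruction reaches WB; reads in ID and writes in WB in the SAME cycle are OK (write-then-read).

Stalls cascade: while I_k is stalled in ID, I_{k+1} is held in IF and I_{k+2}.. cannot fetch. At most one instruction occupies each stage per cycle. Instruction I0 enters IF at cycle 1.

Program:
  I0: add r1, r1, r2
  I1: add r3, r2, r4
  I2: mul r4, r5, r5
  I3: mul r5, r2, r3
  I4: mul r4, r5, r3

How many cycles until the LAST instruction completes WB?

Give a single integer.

Answer: 12

Derivation:
I0 add r1 <- r1,r2: IF@1 ID@2 stall=0 (-) EX@3 MEM@4 WB@5
I1 add r3 <- r2,r4: IF@2 ID@3 stall=0 (-) EX@4 MEM@5 WB@6
I2 mul r4 <- r5,r5: IF@3 ID@4 stall=0 (-) EX@5 MEM@6 WB@7
I3 mul r5 <- r2,r3: IF@4 ID@5 stall=1 (RAW on I1.r3 (WB@6)) EX@7 MEM@8 WB@9
I4 mul r4 <- r5,r3: IF@5 ID@7 stall=2 (RAW on I3.r5 (WB@9)) EX@10 MEM@11 WB@12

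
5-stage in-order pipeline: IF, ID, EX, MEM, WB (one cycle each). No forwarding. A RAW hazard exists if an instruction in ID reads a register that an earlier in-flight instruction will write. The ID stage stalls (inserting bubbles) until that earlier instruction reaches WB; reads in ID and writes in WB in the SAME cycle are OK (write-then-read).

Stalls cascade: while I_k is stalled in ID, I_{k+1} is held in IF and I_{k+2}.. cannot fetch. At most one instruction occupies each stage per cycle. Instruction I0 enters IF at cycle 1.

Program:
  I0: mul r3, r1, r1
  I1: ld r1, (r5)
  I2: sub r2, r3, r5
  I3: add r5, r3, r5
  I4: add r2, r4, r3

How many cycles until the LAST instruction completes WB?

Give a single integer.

Answer: 10

Derivation:
I0 mul r3 <- r1,r1: IF@1 ID@2 stall=0 (-) EX@3 MEM@4 WB@5
I1 ld r1 <- r5: IF@2 ID@3 stall=0 (-) EX@4 MEM@5 WB@6
I2 sub r2 <- r3,r5: IF@3 ID@4 stall=1 (RAW on I0.r3 (WB@5)) EX@6 MEM@7 WB@8
I3 add r5 <- r3,r5: IF@4 ID@6 stall=0 (-) EX@7 MEM@8 WB@9
I4 add r2 <- r4,r3: IF@6 ID@7 stall=0 (-) EX@8 MEM@9 WB@10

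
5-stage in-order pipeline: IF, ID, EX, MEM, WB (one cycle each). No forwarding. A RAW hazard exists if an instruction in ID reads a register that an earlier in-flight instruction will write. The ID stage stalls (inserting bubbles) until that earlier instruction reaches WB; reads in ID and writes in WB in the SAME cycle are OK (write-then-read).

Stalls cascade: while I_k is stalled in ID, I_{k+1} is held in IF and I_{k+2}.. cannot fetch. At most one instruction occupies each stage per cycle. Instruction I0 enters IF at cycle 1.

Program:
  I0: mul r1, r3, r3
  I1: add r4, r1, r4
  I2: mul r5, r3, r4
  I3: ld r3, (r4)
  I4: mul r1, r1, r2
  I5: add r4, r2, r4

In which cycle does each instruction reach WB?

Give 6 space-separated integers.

I0 mul r1 <- r3,r3: IF@1 ID@2 stall=0 (-) EX@3 MEM@4 WB@5
I1 add r4 <- r1,r4: IF@2 ID@3 stall=2 (RAW on I0.r1 (WB@5)) EX@6 MEM@7 WB@8
I2 mul r5 <- r3,r4: IF@3 ID@6 stall=2 (RAW on I1.r4 (WB@8)) EX@9 MEM@10 WB@11
I3 ld r3 <- r4: IF@6 ID@9 stall=0 (-) EX@10 MEM@11 WB@12
I4 mul r1 <- r1,r2: IF@9 ID@10 stall=0 (-) EX@11 MEM@12 WB@13
I5 add r4 <- r2,r4: IF@10 ID@11 stall=0 (-) EX@12 MEM@13 WB@14

Answer: 5 8 11 12 13 14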